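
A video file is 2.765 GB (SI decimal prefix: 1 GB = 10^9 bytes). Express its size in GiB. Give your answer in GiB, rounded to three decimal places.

2.765 GB × 1,000,000,000 bytes/GB = 2,765,000,000 bytes
1 GiB = 2^30 bytes = 1,073,741,824 bytes
2,765,000,000 / 1,073,741,824 = 2.575 GiB

2.575 GiB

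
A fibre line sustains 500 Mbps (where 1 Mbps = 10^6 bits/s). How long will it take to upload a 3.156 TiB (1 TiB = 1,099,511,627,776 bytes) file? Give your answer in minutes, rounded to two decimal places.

925.35 minutes

3.156 TiB = 3,470,058,697,261.056 bytes = 27,760,469,578,088.448 bits
500 Mbps = 500,000,000 bits/s
time = 27,760,469,578,088.448 / 500,000,000 = 55,520.939 s
55,520.939 s / 60 = 925.35 minutes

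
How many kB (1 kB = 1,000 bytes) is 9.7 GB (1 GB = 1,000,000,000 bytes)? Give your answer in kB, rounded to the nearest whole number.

9,700,000 kB

9.7 GB = 9.7 × 10^9 bytes = 9,700,000,000 bytes
1 kB = 10^3 bytes = 1,000 bytes
9,700,000,000 / 1,000 = 9,700,000 kB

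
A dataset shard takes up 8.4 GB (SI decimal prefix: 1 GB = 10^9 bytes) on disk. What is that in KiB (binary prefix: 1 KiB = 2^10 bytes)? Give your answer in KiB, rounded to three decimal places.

8,203,125.000 KiB

8.4 GB = 8.4 × 10^9 bytes = 8,400,000,000 bytes
1 KiB = 2^10 bytes = 1,024 bytes
8,400,000,000 / 1,024 = 8,203,125.000 KiB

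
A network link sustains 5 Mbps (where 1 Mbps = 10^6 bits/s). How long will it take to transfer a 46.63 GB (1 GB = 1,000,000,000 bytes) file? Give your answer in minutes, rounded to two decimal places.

46.63 GB = 46,630,000,000 bytes = 373,040,000,000 bits
5 Mbps = 5,000,000 bits/s
time = 373,040,000,000 / 5,000,000 = 74,608.000 s
74,608.000 s / 60 = 1,243.47 minutes

1,243.47 minutes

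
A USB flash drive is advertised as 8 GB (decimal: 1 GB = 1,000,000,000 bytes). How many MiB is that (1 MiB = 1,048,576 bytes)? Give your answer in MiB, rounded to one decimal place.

8 GB × 1,000,000,000 bytes/GB = 8,000,000,000 bytes
1 MiB = 1,048,576 bytes
8,000,000,000 / 1,048,576 = 7,629.4 MiB

7,629.4 MiB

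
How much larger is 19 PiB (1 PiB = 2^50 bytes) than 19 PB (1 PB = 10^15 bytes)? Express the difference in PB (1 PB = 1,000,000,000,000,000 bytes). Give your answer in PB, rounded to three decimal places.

2.392 PB

19 PiB = 19 × 1,125,899,906,842,624 = 21,392,098,230,009,856 bytes
19 PB = 19 × 1,000,000,000,000,000 = 19,000,000,000,000,000 bytes
difference = 2,392,098,230,009,856 bytes
2,392,098,230,009,856 / 1,000,000,000,000,000 = 2.392 PB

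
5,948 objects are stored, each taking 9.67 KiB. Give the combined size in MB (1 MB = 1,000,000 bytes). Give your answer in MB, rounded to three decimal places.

58.898 MB

Total = 5,948 × 9.67 KiB = 57517.16 KiB
= 57517.16 × 1,024 bytes = 58,897,571.84 bytes
1 MB = 1,000,000 bytes
58,897,571.84 / 1,000,000 = 58.898 MB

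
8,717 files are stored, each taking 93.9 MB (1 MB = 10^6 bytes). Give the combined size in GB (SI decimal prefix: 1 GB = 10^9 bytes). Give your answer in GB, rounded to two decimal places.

Total = 8,717 × 93.9 MB = 818526.3 MB
= 818526.3 × 1,000,000 bytes = 818,526,300,000 bytes
1 GB = 1,000,000,000 bytes
818,526,300,000 / 1,000,000,000 = 818.53 GB

818.53 GB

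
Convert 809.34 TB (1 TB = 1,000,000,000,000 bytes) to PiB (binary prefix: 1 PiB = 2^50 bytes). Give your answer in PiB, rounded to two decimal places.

809.34 TB × 1,000,000,000,000 bytes/TB = 809,340,000,000,000 bytes
1 PiB = 1,125,899,906,842,624 bytes
809,340,000,000,000 / 1,125,899,906,842,624 = 0.72 PiB

0.72 PiB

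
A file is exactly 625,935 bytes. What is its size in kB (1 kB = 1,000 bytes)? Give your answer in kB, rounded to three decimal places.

625,935 bytes given.
1 kB = 1,000 bytes
625,935 / 1,000 = 625.935 kB

625.935 kB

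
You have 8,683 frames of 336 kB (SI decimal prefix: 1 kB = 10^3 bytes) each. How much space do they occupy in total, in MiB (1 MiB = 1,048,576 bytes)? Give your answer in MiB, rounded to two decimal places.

Total = 8,683 × 336 kB = 2,917,488 kB
= 2,917,488 × 1,000 bytes = 2,917,488,000 bytes
1 MiB = 1,048,576 bytes
2,917,488,000 / 1,048,576 = 2,782.33 MiB

2,782.33 MiB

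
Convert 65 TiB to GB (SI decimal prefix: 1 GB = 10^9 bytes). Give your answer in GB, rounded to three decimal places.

71,468.256 GB

65 TiB × 1,099,511,627,776 bytes/TiB = 71,468,255,805,440 bytes
1 GB = 1,000,000,000 bytes
71,468,255,805,440 / 1,000,000,000 = 71,468.256 GB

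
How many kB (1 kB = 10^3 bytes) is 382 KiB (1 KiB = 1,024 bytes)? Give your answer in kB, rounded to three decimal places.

391.168 kB

382 KiB = 382 × 2^10 bytes = 391,168 bytes
1 kB = 1,000 bytes
391,168 / 1,000 = 391.168 kB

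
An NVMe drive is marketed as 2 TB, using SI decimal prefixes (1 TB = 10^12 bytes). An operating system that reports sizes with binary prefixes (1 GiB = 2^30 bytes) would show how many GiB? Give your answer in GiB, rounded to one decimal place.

1,862.6 GiB

2 TB = 2 × 10^12 bytes = 2,000,000,000,000 bytes
1 GiB = 1,073,741,824 bytes
2,000,000,000,000 / 1,073,741,824 = 1,862.6 GiB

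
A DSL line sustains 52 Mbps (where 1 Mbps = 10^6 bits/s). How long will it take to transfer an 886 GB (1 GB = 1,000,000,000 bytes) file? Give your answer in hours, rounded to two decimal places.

37.86 hours

886 GB = 886,000,000,000 bytes = 7,088,000,000,000 bits
52 Mbps = 52,000,000 bits/s
time = 7,088,000,000,000 / 52,000,000 = 136,307.6923 s
136,307.6923 s / 3600 = 37.86 hours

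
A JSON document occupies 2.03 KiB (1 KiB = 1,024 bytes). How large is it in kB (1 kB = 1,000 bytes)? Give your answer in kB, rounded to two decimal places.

2.03 KiB = 2.03 × 2^10 bytes = 2,078.72 bytes
1 kB = 1,000 bytes
2,078.72 / 1,000 = 2.08 kB

2.08 kB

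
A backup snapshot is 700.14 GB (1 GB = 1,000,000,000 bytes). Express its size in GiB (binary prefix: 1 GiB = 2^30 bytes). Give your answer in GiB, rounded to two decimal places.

652.06 GiB

700.14 GB = 700.14 × 10^9 bytes = 700,140,000,000 bytes
1 GiB = 2^30 bytes = 1,073,741,824 bytes
700,140,000,000 / 1,073,741,824 = 652.06 GiB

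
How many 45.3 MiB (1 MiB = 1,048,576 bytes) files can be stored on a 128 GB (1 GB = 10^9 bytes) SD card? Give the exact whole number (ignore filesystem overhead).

Capacity: 128 GB = 128,000,000,000 bytes
Per item: 45.3 MiB = 47,500,492.8 bytes
⌊128,000,000,000 / 47,500,492.8⌋ = 2,694

2,694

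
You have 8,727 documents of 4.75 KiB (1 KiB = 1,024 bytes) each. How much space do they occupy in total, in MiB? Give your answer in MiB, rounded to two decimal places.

Total = 8,727 × 4.75 KiB = 41453.25 KiB
= 41453.25 × 1,024 bytes = 42,448,128 bytes
1 MiB = 1,048,576 bytes
42,448,128 / 1,048,576 = 40.48 MiB

40.48 MiB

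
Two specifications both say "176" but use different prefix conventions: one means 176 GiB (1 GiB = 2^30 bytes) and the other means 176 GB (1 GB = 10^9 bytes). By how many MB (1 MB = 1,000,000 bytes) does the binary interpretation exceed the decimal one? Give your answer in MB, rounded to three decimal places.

176 GiB = 176 × 1,073,741,824 = 188,978,561,024 bytes
176 GB = 176 × 1,000,000,000 = 176,000,000,000 bytes
difference = 12,978,561,024 bytes
12,978,561,024 / 1,000,000 = 12,978.561 MB

12,978.561 MB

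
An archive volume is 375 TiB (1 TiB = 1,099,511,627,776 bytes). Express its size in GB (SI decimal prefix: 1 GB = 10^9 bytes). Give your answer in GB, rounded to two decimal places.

375 TiB × 1,099,511,627,776 bytes/TiB = 412,316,860,416,000 bytes
1 GB = 1,000,000,000 bytes
412,316,860,416,000 / 1,000,000,000 = 412,316.86 GB

412,316.86 GB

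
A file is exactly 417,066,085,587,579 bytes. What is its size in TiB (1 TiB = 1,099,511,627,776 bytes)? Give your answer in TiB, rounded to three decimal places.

379.319 TiB

417,066,085,587,579 bytes given.
1 TiB = 2^40 bytes = 1,099,511,627,776 bytes
417,066,085,587,579 / 1,099,511,627,776 = 379.319 TiB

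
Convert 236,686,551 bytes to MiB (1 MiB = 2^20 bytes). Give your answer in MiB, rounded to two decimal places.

225.72 MiB

236,686,551 bytes given.
1 MiB = 2^20 bytes = 1,048,576 bytes
236,686,551 / 1,048,576 = 225.72 MiB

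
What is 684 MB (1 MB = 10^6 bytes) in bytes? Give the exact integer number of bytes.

684,000,000 bytes

684 × 1,000,000 = 684,000,000 bytes  (1 MB = 10^6 bytes)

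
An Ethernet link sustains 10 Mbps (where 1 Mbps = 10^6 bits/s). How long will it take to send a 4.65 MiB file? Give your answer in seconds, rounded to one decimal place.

4.65 MiB = 4,875,878.4 bytes = 39,007,027.2 bits
10 Mbps = 10,000,000 bits/s
time = 39,007,027.2 / 10,000,000 = 3.9 s

3.9 seconds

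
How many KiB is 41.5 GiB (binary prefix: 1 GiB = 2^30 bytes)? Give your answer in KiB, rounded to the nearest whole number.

41.5 GiB × 1,073,741,824 bytes/GiB = 44,560,285,696 bytes
1 KiB = 1,024 bytes
44,560,285,696 / 1,024 = 43,515,904 KiB

43,515,904 KiB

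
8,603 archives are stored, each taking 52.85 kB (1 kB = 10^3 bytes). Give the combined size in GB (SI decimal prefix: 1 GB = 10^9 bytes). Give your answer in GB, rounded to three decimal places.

0.455 GB

Total = 8,603 × 52.85 kB = 454668.55 kB
= 454668.55 × 1,000 bytes = 454,668,550 bytes
1 GB = 1,000,000,000 bytes
454,668,550 / 1,000,000,000 = 0.455 GB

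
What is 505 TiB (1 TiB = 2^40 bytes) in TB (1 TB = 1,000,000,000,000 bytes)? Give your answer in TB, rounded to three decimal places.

505 TiB × 1,099,511,627,776 bytes/TiB = 555,253,372,026,880 bytes
1 TB = 1,000,000,000,000 bytes
555,253,372,026,880 / 1,000,000,000,000 = 555.253 TB

555.253 TB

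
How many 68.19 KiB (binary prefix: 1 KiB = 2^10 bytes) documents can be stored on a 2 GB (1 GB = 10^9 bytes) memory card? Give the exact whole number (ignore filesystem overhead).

28,642

Capacity: 2 GB = 2,000,000,000 bytes
Per item: 68.19 KiB = 69,826.56 bytes
⌊2,000,000,000 / 69,826.56⌋ = 28,642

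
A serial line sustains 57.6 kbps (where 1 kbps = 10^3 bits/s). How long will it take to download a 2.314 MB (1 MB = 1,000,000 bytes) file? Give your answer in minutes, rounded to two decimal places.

5.36 minutes

2.314 MB = 2,314,000 bytes = 18,512,000 bits
57.6 kbps = 57,600 bits/s
time = 18,512,000 / 57,600 = 321.389 s
321.389 s / 60 = 5.36 minutes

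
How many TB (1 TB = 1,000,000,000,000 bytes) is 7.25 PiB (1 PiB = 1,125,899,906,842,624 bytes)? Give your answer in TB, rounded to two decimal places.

7.25 PiB = 7.25 × 2^50 bytes = 8,162,774,324,609,024 bytes
1 TB = 10^12 bytes = 1,000,000,000,000 bytes
8,162,774,324,609,024 / 1,000,000,000,000 = 8,162.77 TB

8,162.77 TB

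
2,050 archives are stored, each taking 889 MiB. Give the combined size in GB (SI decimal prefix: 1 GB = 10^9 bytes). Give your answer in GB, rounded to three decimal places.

1,910.977 GB

Total = 2,050 × 889 MiB = 1,822,450 MiB
= 1,822,450 × 1,048,576 bytes = 1,910,977,331,200 bytes
1 GB = 1,000,000,000 bytes
1,910,977,331,200 / 1,000,000,000 = 1,910.977 GB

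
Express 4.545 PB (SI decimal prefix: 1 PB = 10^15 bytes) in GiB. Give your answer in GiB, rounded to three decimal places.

4,232,861.102 GiB

4.545 PB = 4.545 × 10^15 bytes = 4,545,000,000,000,000 bytes
1 GiB = 1,073,741,824 bytes
4,545,000,000,000,000 / 1,073,741,824 = 4,232,861.102 GiB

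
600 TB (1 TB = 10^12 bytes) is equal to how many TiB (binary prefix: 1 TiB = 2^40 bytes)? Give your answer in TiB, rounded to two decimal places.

545.70 TiB

600 TB = 600 × 10^12 bytes = 600,000,000,000,000 bytes
1 TiB = 2^40 bytes = 1,099,511,627,776 bytes
600,000,000,000,000 / 1,099,511,627,776 = 545.70 TiB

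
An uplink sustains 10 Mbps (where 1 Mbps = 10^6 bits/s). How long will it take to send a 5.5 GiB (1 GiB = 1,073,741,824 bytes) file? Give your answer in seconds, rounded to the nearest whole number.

4,724 seconds

5.5 GiB = 5,905,580,032 bytes = 47,244,640,256 bits
10 Mbps = 10,000,000 bits/s
time = 47,244,640,256 / 10,000,000 = 4,724 s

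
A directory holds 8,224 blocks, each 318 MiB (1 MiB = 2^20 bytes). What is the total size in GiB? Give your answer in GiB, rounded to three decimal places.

2,553.938 GiB

Total = 8,224 × 318 MiB = 2,615,232 MiB
= 2,615,232 × 1,048,576 bytes = 2,742,269,509,632 bytes
1 GiB = 1,073,741,824 bytes
2,742,269,509,632 / 1,073,741,824 = 2,553.938 GiB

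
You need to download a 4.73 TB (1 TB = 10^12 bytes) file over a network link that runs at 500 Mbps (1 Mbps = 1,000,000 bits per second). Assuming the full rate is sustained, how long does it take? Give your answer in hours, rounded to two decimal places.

4.73 TB = 4,730,000,000,000 bytes = 37,840,000,000,000 bits
500 Mbps = 500,000,000 bits/s
time = 37,840,000,000,000 / 500,000,000 = 75,680.0000 s
75,680.0000 s / 3600 = 21.02 hours

21.02 hours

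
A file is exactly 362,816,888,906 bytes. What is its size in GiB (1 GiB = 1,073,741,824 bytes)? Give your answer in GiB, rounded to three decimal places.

337.900 GiB

362,816,888,906 bytes given.
1 GiB = 1,073,741,824 bytes
362,816,888,906 / 1,073,741,824 = 337.900 GiB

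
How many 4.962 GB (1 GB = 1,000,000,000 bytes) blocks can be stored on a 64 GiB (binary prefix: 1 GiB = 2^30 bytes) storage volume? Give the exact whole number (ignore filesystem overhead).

13

Capacity: 64 GiB = 68,719,476,736 bytes
Per item: 4.962 GB = 4,962,000,000 bytes
⌊68,719,476,736 / 4,962,000,000⌋ = 13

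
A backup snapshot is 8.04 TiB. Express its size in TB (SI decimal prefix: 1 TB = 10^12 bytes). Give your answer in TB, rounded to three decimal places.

8.840 TB

8.04 TiB = 8.04 × 2^40 bytes = 8,840,073,487,319.04 bytes
1 TB = 1,000,000,000,000 bytes
8,840,073,487,319.04 / 1,000,000,000,000 = 8.840 TB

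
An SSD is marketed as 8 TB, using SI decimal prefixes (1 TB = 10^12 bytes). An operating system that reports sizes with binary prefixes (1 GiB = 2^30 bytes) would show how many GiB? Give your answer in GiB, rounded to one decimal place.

8 TB = 8 × 10^12 bytes = 8,000,000,000,000 bytes
1 GiB = 2^30 bytes = 1,073,741,824 bytes
8,000,000,000,000 / 1,073,741,824 = 7,450.6 GiB

7,450.6 GiB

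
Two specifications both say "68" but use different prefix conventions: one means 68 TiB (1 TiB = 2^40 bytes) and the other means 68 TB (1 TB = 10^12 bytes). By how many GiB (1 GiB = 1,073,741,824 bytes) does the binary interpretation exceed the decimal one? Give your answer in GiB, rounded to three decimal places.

68 TiB = 68 × 1,099,511,627,776 = 74,766,790,688,768 bytes
68 TB = 68 × 1,000,000,000,000 = 68,000,000,000,000 bytes
difference = 6,766,790,688,768 bytes
6,766,790,688,768 / 1,073,741,824 = 6,302.065 GiB

6,302.065 GiB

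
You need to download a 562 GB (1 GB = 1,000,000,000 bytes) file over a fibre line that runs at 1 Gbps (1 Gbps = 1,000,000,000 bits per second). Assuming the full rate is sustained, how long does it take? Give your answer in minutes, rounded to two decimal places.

562 GB = 562,000,000,000 bytes = 4,496,000,000,000 bits
1 Gbps = 1,000,000,000 bits/s
time = 4,496,000,000,000 / 1,000,000,000 = 4,496.000 s
4,496.000 s / 60 = 74.93 minutes

74.93 minutes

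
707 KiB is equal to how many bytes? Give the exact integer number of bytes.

707 × 1,024 = 723,968 bytes

723,968 bytes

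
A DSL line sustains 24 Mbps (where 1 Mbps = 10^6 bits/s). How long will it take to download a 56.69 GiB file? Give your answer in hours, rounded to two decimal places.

56.69 GiB = 60,870,424,002.56 bytes = 486,963,392,020.48 bits
24 Mbps = 24,000,000 bits/s
time = 486,963,392,020.48 / 24,000,000 = 20,290.1413 s
20,290.1413 s / 3600 = 5.64 hours

5.64 hours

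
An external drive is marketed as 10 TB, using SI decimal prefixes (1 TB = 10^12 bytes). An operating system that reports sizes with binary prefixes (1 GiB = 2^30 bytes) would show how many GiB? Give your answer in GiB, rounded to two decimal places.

10 TB × 1,000,000,000,000 bytes/TB = 10,000,000,000,000 bytes
1 GiB = 2^30 bytes = 1,073,741,824 bytes
10,000,000,000,000 / 1,073,741,824 = 9,313.23 GiB

9,313.23 GiB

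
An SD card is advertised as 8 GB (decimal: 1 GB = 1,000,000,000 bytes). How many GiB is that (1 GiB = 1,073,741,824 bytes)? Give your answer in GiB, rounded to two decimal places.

7.45 GiB

8 GB = 8 × 10^9 bytes = 8,000,000,000 bytes
1 GiB = 1,073,741,824 bytes
8,000,000,000 / 1,073,741,824 = 7.45 GiB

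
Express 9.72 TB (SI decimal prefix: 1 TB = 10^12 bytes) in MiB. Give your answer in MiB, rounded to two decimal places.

9,269,714.36 MiB

9.72 TB × 1,000,000,000,000 bytes/TB = 9,720,000,000,000 bytes
1 MiB = 1,048,576 bytes
9,720,000,000,000 / 1,048,576 = 9,269,714.36 MiB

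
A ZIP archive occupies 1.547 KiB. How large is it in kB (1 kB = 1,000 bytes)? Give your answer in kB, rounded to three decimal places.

1.584 kB

1.547 KiB = 1.547 × 2^10 bytes = 1,584.128 bytes
1 kB = 10^3 bytes = 1,000 bytes
1,584.128 / 1,000 = 1.584 kB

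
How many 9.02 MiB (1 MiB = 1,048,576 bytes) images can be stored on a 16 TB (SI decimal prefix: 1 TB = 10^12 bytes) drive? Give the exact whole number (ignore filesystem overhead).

Capacity: 16 TB = 16,000,000,000,000 bytes
Per item: 9.02 MiB = 9,458,155.52 bytes
⌊16,000,000,000,000 / 9,458,155.52⌋ = 1,691,661

1,691,661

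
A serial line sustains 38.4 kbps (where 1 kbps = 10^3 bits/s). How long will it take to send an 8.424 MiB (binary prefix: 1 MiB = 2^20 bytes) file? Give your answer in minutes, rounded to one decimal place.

8.424 MiB = 8,833,204.224 bytes = 70,665,633.792 bits
38.4 kbps = 38,400 bits/s
time = 70,665,633.792 / 38,400 = 1,840.25 s
1,840.25 s / 60 = 30.7 minutes

30.7 minutes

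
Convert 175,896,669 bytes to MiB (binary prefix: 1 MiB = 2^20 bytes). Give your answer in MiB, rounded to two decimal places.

167.75 MiB

175,896,669 bytes given.
1 MiB = 2^20 bytes = 1,048,576 bytes
175,896,669 / 1,048,576 = 167.75 MiB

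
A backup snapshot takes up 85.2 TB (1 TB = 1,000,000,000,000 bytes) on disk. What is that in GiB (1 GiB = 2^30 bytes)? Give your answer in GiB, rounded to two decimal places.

79,348.68 GiB

85.2 TB = 85.2 × 10^12 bytes = 85,200,000,000,000 bytes
1 GiB = 1,073,741,824 bytes
85,200,000,000,000 / 1,073,741,824 = 79,348.68 GiB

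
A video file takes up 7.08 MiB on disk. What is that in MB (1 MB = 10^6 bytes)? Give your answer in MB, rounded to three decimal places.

7.08 MiB = 7.08 × 2^20 bytes = 7,423,918.08 bytes
1 MB = 1,000,000 bytes
7,423,918.08 / 1,000,000 = 7.424 MB

7.424 MB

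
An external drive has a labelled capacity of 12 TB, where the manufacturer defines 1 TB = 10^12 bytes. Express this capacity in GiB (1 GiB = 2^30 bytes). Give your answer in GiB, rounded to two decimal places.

12 TB × 1,000,000,000,000 bytes/TB = 12,000,000,000,000 bytes
1 GiB = 2^30 bytes = 1,073,741,824 bytes
12,000,000,000,000 / 1,073,741,824 = 11,175.87 GiB

11,175.87 GiB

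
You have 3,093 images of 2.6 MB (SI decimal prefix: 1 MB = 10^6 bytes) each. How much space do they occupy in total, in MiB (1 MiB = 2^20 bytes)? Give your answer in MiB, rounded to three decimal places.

Total = 3,093 × 2.6 MB = 8041.8 MB
= 8041.8 × 1,000,000 bytes = 8,041,800,000 bytes
1 MiB = 1,048,576 bytes
8,041,800,000 / 1,048,576 = 7,669.258 MiB

7,669.258 MiB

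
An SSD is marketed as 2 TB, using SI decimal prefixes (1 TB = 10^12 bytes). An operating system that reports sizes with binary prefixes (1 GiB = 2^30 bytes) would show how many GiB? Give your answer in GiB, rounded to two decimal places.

2 TB × 1,000,000,000,000 bytes/TB = 2,000,000,000,000 bytes
1 GiB = 2^30 bytes = 1,073,741,824 bytes
2,000,000,000,000 / 1,073,741,824 = 1,862.65 GiB

1,862.65 GiB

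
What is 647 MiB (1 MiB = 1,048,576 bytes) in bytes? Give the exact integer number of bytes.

678,428,672 bytes

647 × 1,048,576 = 678,428,672 bytes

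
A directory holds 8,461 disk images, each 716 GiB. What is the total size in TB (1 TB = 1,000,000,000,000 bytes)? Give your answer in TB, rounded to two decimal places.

6,504.81 TB

Total = 8,461 × 716 GiB = 6,058,076 GiB
= 6,058,076 × 1,073,741,824 bytes = 6,504,809,574,170,624 bytes
1 TB = 1,000,000,000,000 bytes
6,504,809,574,170,624 / 1,000,000,000,000 = 6,504.81 TB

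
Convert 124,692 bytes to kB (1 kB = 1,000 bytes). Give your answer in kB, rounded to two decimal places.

124,692 bytes given.
1 kB = 1,000 bytes
124,692 / 1,000 = 124.69 kB

124.69 kB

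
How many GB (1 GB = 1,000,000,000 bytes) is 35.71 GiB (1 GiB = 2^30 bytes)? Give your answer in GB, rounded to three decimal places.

38.343 GB

35.71 GiB = 35.71 × 2^30 bytes = 38,343,320,535.04 bytes
1 GB = 10^9 bytes = 1,000,000,000 bytes
38,343,320,535.04 / 1,000,000,000 = 38.343 GB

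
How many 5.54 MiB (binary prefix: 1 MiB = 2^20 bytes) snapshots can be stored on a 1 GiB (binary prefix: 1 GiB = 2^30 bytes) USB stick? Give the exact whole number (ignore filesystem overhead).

Capacity: 1 GiB = 1,073,741,824 bytes
Per item: 5.54 MiB = 5,809,111.04 bytes
⌊1,073,741,824 / 5,809,111.04⌋ = 184

184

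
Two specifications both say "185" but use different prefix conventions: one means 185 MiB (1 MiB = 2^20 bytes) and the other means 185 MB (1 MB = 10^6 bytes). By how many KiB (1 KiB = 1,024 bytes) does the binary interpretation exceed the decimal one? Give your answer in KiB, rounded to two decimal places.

185 MiB = 185 × 1,048,576 = 193,986,560 bytes
185 MB = 185 × 1,000,000 = 185,000,000 bytes
difference = 8,986,560 bytes
8,986,560 / 1,024 = 8,775.94 KiB

8,775.94 KiB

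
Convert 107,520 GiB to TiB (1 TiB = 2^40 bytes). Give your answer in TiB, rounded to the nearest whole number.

107,520 GiB × 1,073,741,824 bytes/GiB = 115,448,720,916,480 bytes
1 TiB = 1,099,511,627,776 bytes
115,448,720,916,480 / 1,099,511,627,776 = 105 TiB

105 TiB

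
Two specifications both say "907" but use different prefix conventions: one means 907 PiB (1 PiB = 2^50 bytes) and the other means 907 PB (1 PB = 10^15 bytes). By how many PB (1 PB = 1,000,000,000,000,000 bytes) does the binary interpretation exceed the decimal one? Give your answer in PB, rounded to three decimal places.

114.191 PB

907 PiB = 907 × 1,125,899,906,842,624 = 1,021,191,215,506,259,968 bytes
907 PB = 907 × 1,000,000,000,000,000 = 907,000,000,000,000,000 bytes
difference = 114,191,215,506,259,968 bytes
114,191,215,506,259,968 / 1,000,000,000,000,000 = 114.191 PB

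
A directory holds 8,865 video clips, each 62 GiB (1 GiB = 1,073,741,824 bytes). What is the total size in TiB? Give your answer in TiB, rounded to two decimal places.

Total = 8,865 × 62 GiB = 549,630 GiB
= 549,630 × 1,073,741,824 bytes = 590,160,718,725,120 bytes
1 TiB = 1,099,511,627,776 bytes
590,160,718,725,120 / 1,099,511,627,776 = 536.75 TiB

536.75 TiB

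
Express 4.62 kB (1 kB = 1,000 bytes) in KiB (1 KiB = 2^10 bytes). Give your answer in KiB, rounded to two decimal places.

4.51 KiB

4.62 kB × 1,000 bytes/kB = 4,620 bytes
1 KiB = 1,024 bytes
4,620 / 1,024 = 4.51 KiB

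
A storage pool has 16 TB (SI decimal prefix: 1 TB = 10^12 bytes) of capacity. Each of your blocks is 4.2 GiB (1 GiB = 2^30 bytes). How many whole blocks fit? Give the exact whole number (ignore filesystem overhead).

Capacity: 16 TB = 16,000,000,000,000 bytes
Per item: 4.2 GiB = 4,509,715,660.8 bytes
⌊16,000,000,000,000 / 4,509,715,660.8⌋ = 3,547

3,547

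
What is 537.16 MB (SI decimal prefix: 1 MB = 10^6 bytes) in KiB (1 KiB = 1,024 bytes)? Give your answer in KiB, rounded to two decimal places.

524,570.31 KiB

537.16 MB × 1,000,000 bytes/MB = 537,160,000 bytes
1 KiB = 1,024 bytes
537,160,000 / 1,024 = 524,570.31 KiB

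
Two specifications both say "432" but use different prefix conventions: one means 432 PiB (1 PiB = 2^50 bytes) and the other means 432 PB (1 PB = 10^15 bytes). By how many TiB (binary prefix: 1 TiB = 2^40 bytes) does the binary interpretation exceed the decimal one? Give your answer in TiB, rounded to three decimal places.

432 PiB = 432 × 1,125,899,906,842,624 = 486,388,759,756,013,568 bytes
432 PB = 432 × 1,000,000,000,000,000 = 432,000,000,000,000,000 bytes
difference = 54,388,759,756,013,568 bytes
54,388,759,756,013,568 / 1,099,511,627,776 = 49,466.289 TiB

49,466.289 TiB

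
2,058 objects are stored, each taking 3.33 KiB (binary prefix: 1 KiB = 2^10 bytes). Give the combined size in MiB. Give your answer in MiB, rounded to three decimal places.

Total = 2,058 × 3.33 KiB = 6853.14 KiB
= 6853.14 × 1,024 bytes = 7,017,615.36 bytes
1 MiB = 1,048,576 bytes
7,017,615.36 / 1,048,576 = 6.693 MiB

6.693 MiB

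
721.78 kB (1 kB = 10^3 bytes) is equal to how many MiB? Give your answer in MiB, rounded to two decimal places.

721.78 kB = 721.78 × 10^3 bytes = 721,780 bytes
1 MiB = 1,048,576 bytes
721,780 / 1,048,576 = 0.69 MiB

0.69 MiB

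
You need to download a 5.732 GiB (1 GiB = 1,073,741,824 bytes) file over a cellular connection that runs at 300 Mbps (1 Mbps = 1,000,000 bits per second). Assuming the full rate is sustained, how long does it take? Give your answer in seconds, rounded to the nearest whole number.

164 seconds

5.732 GiB = 6,154,688,135.168 bytes = 49,237,505,081.344 bits
300 Mbps = 300,000,000 bits/s
time = 49,237,505,081.344 / 300,000,000 = 164 s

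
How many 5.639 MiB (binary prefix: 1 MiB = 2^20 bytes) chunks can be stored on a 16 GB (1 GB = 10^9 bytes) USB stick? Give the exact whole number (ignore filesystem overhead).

2,705

Capacity: 16 GB = 16,000,000,000 bytes
Per item: 5.639 MiB = 5,912,920.064 bytes
⌊16,000,000,000 / 5,912,920.064⌋ = 2,705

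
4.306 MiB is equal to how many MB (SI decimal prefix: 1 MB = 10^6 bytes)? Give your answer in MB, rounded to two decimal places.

4.52 MB

4.306 MiB = 4.306 × 2^20 bytes = 4,515,168.256 bytes
1 MB = 10^6 bytes = 1,000,000 bytes
4,515,168.256 / 1,000,000 = 4.52 MB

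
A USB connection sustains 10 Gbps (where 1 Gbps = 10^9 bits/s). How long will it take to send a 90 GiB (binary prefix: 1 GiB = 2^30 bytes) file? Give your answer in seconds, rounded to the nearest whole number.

90 GiB = 96,636,764,160 bytes = 773,094,113,280 bits
10 Gbps = 10,000,000,000 bits/s
time = 773,094,113,280 / 10,000,000,000 = 77 s

77 seconds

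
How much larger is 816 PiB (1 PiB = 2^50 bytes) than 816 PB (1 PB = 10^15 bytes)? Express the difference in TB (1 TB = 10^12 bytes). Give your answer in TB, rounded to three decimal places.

102,734.324 TB

816 PiB = 816 × 1,125,899,906,842,624 = 918,734,323,983,581,184 bytes
816 PB = 816 × 1,000,000,000,000,000 = 816,000,000,000,000,000 bytes
difference = 102,734,323,983,581,184 bytes
102,734,323,983,581,184 / 1,000,000,000,000 = 102,734.324 TB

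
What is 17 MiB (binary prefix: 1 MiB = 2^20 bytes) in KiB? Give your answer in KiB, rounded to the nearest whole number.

17,408 KiB

17 MiB × 1,048,576 bytes/MiB = 17,825,792 bytes
1 KiB = 2^10 bytes = 1,024 bytes
17,825,792 / 1,024 = 17,408 KiB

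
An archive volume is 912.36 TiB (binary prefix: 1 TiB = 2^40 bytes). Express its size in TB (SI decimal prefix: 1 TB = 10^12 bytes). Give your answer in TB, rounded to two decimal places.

1,003.15 TB

912.36 TiB × 1,099,511,627,776 bytes/TiB = 1,003,150,428,717,711.36 bytes
1 TB = 10^12 bytes = 1,000,000,000,000 bytes
1,003,150,428,717,711.36 / 1,000,000,000,000 = 1,003.15 TB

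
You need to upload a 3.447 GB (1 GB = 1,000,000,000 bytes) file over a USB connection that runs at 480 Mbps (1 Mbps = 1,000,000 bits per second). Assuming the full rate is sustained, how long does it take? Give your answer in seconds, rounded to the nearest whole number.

57 seconds

3.447 GB = 3,447,000,000 bytes = 27,576,000,000 bits
480 Mbps = 480,000,000 bits/s
time = 27,576,000,000 / 480,000,000 = 57 s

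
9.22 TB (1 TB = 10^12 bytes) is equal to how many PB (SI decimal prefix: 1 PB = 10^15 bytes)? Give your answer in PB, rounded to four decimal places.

9.22 TB = 9.22 × 10^12 bytes = 9,220,000,000,000 bytes
1 PB = 1,000,000,000,000,000 bytes
9,220,000,000,000 / 1,000,000,000,000,000 = 0.0092 PB

0.0092 PB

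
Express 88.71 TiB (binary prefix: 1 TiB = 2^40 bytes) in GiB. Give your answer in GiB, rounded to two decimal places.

88.71 TiB = 88.71 × 2^40 bytes = 97,537,676,500,008.96 bytes
1 GiB = 1,073,741,824 bytes
97,537,676,500,008.96 / 1,073,741,824 = 90,839.04 GiB

90,839.04 GiB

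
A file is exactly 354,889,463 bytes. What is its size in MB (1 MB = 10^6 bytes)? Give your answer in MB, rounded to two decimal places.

354.89 MB

354,889,463 bytes given.
1 MB = 10^6 bytes = 1,000,000 bytes
354,889,463 / 1,000,000 = 354.89 MB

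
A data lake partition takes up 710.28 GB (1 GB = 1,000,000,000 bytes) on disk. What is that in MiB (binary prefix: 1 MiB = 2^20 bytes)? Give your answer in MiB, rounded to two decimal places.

710.28 GB × 1,000,000,000 bytes/GB = 710,280,000,000 bytes
1 MiB = 2^20 bytes = 1,048,576 bytes
710,280,000,000 / 1,048,576 = 677,375.79 MiB

677,375.79 MiB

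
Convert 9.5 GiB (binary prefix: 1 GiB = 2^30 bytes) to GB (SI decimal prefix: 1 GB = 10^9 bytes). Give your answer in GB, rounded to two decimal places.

10.20 GB

9.5 GiB = 9.5 × 2^30 bytes = 10,200,547,328 bytes
1 GB = 10^9 bytes = 1,000,000,000 bytes
10,200,547,328 / 1,000,000,000 = 10.20 GB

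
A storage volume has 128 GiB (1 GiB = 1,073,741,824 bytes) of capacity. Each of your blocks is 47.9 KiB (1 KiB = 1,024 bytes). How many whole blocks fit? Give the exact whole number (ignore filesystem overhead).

Capacity: 128 GiB = 137,438,953,472 bytes
Per item: 47.9 KiB = 49,049.6 bytes
⌊137,438,953,472 / 49,049.6⌋ = 2,802,040

2,802,040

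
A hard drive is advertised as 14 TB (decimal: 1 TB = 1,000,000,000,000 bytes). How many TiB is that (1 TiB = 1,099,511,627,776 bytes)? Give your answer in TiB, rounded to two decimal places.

12.73 TiB

14 TB × 1,000,000,000,000 bytes/TB = 14,000,000,000,000 bytes
1 TiB = 1,099,511,627,776 bytes
14,000,000,000,000 / 1,099,511,627,776 = 12.73 TiB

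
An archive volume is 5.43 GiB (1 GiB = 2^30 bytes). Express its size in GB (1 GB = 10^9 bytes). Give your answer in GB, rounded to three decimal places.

5.830 GB

5.43 GiB = 5.43 × 2^30 bytes = 5,830,418,104.32 bytes
1 GB = 10^9 bytes = 1,000,000,000 bytes
5,830,418,104.32 / 1,000,000,000 = 5.830 GB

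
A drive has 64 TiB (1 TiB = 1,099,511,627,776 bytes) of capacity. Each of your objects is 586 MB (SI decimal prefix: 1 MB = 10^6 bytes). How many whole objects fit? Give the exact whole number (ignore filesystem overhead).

Capacity: 64 TiB = 70,368,744,177,664 bytes
Per item: 586 MB = 586,000,000 bytes
⌊70,368,744,177,664 / 586,000,000⌋ = 120,083

120,083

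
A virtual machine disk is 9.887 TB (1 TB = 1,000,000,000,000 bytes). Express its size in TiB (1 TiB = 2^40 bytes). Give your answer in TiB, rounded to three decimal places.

9.887 TB = 9.887 × 10^12 bytes = 9,887,000,000,000 bytes
1 TiB = 2^40 bytes = 1,099,511,627,776 bytes
9,887,000,000,000 / 1,099,511,627,776 = 8.992 TiB

8.992 TiB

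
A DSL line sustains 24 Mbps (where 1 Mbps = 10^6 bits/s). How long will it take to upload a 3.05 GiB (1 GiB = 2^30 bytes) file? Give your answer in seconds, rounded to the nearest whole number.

3.05 GiB = 3,274,912,563.2 bytes = 26,199,300,505.6 bits
24 Mbps = 24,000,000 bits/s
time = 26,199,300,505.6 / 24,000,000 = 1,092 s

1,092 seconds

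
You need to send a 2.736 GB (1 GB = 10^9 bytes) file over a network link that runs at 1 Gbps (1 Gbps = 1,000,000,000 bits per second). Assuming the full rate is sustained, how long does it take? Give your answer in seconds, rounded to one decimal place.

21.9 seconds

2.736 GB = 2,736,000,000 bytes = 21,888,000,000 bits
1 Gbps = 1,000,000,000 bits/s
time = 21,888,000,000 / 1,000,000,000 = 21.9 s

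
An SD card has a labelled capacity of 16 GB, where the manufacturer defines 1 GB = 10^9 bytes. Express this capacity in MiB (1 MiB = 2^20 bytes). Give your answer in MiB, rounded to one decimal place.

16 GB = 16 × 10^9 bytes = 16,000,000,000 bytes
1 MiB = 2^20 bytes = 1,048,576 bytes
16,000,000,000 / 1,048,576 = 15,258.8 MiB

15,258.8 MiB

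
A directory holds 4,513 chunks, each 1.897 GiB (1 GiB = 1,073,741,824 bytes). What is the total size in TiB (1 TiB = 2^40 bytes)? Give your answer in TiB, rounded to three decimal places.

8.361 TiB

Total = 4,513 × 1.897 GiB = 8561.161 GiB
= 8561.161 × 1,073,741,824 bytes = 9,192,476,627,697.664 bytes
1 TiB = 1,099,511,627,776 bytes
9,192,476,627,697.664 / 1,099,511,627,776 = 8.361 TiB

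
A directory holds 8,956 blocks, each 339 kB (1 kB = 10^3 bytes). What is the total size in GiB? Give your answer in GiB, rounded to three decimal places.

2.828 GiB

Total = 8,956 × 339 kB = 3,036,084 kB
= 3,036,084 × 1,000 bytes = 3,036,084,000 bytes
1 GiB = 1,073,741,824 bytes
3,036,084,000 / 1,073,741,824 = 2.828 GiB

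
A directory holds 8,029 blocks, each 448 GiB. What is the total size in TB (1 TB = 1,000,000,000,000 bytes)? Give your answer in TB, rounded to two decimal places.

3,862.24 TB

Total = 8,029 × 448 GiB = 3,596,992 GiB
= 3,596,992 × 1,073,741,824 bytes = 3,862,240,750,993,408 bytes
1 TB = 1,000,000,000,000 bytes
3,862,240,750,993,408 / 1,000,000,000,000 = 3,862.24 TB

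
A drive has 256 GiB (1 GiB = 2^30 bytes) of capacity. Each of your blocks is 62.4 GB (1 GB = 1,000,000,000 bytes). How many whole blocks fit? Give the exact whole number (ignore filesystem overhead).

4

Capacity: 256 GiB = 274,877,906,944 bytes
Per item: 62.4 GB = 62,400,000,000 bytes
⌊274,877,906,944 / 62,400,000,000⌋ = 4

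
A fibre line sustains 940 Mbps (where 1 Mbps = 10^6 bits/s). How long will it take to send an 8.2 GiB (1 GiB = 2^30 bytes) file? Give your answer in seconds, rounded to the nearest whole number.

75 seconds

8.2 GiB = 8,804,682,956.8 bytes = 70,437,463,654.4 bits
940 Mbps = 940,000,000 bits/s
time = 70,437,463,654.4 / 940,000,000 = 75 s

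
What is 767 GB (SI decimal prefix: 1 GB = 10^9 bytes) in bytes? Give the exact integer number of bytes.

767 × 1,000,000,000 = 767,000,000,000 bytes

767,000,000,000 bytes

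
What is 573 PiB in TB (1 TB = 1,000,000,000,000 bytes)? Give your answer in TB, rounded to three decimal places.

645,140.647 TB

573 PiB × 1,125,899,906,842,624 bytes/PiB = 645,140,646,620,823,552 bytes
1 TB = 10^12 bytes = 1,000,000,000,000 bytes
645,140,646,620,823,552 / 1,000,000,000,000 = 645,140.647 TB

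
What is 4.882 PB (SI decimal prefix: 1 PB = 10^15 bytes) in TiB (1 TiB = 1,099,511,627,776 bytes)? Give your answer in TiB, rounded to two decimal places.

4,440.15 TiB

4.882 PB × 1,000,000,000,000,000 bytes/PB = 4,882,000,000,000,000 bytes
1 TiB = 2^40 bytes = 1,099,511,627,776 bytes
4,882,000,000,000,000 / 1,099,511,627,776 = 4,440.15 TiB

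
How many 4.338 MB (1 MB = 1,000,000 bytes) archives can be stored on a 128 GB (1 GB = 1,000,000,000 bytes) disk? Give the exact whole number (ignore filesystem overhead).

Capacity: 128 GB = 128,000,000,000 bytes
Per item: 4.338 MB = 4,338,000 bytes
⌊128,000,000,000 / 4,338,000⌋ = 29,506

29,506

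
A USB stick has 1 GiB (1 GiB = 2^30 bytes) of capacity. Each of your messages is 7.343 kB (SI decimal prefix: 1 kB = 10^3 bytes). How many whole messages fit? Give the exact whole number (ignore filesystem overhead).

Capacity: 1 GiB = 1,073,741,824 bytes
Per item: 7.343 kB = 7,343 bytes
⌊1,073,741,824 / 7,343⌋ = 146,226

146,226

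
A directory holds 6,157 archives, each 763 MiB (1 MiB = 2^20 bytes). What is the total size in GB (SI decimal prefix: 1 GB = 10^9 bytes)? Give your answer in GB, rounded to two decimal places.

Total = 6,157 × 763 MiB = 4,697,791 MiB
= 4,697,791 × 1,048,576 bytes = 4,925,990,895,616 bytes
1 GB = 1,000,000,000 bytes
4,925,990,895,616 / 1,000,000,000 = 4,925.99 GB

4,925.99 GB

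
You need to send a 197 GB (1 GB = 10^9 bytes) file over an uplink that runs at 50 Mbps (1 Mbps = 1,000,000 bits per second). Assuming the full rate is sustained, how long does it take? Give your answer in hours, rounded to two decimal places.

197 GB = 197,000,000,000 bytes = 1,576,000,000,000 bits
50 Mbps = 50,000,000 bits/s
time = 1,576,000,000,000 / 50,000,000 = 31,520.0000 s
31,520.0000 s / 3600 = 8.76 hours

8.76 hours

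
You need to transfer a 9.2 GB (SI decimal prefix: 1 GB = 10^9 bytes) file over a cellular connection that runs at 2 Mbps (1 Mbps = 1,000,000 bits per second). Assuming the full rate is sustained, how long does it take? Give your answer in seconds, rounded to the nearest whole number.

36,800 seconds

9.2 GB = 9,200,000,000 bytes = 73,600,000,000 bits
2 Mbps = 2,000,000 bits/s
time = 73,600,000,000 / 2,000,000 = 36,800 s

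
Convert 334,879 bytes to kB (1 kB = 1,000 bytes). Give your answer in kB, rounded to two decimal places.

334.88 kB

334,879 bytes given.
1 kB = 10^3 bytes = 1,000 bytes
334,879 / 1,000 = 334.88 kB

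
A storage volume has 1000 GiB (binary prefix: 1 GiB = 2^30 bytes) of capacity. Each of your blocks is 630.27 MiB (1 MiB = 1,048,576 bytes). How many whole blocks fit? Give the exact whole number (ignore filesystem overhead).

1,624

Capacity: 1000 GiB = 1,073,741,824,000 bytes
Per item: 630.27 MiB = 660,885,995.52 bytes
⌊1,073,741,824,000 / 660,885,995.52⌋ = 1,624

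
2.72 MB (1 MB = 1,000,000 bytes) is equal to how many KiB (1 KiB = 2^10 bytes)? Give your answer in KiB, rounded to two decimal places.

2,656.25 KiB

2.72 MB = 2.72 × 10^6 bytes = 2,720,000 bytes
1 KiB = 1,024 bytes
2,720,000 / 1,024 = 2,656.25 KiB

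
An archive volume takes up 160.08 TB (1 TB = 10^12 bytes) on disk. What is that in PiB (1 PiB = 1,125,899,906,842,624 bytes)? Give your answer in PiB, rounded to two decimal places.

160.08 TB × 1,000,000,000,000 bytes/TB = 160,080,000,000,000 bytes
1 PiB = 1,125,899,906,842,624 bytes
160,080,000,000,000 / 1,125,899,906,842,624 = 0.14 PiB

0.14 PiB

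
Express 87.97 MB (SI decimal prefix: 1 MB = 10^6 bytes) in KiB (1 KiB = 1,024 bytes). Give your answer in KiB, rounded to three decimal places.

85,908.203 KiB

87.97 MB = 87.97 × 10^6 bytes = 87,970,000 bytes
1 KiB = 2^10 bytes = 1,024 bytes
87,970,000 / 1,024 = 85,908.203 KiB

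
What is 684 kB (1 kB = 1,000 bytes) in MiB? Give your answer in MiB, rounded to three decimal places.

0.652 MiB

684 kB = 684 × 10^3 bytes = 684,000 bytes
1 MiB = 1,048,576 bytes
684,000 / 1,048,576 = 0.652 MiB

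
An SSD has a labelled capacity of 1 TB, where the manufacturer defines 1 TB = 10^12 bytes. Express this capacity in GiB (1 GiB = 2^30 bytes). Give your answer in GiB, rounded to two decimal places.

1 TB = 1 × 10^12 bytes = 1,000,000,000,000 bytes
1 GiB = 1,073,741,824 bytes
1,000,000,000,000 / 1,073,741,824 = 931.32 GiB

931.32 GiB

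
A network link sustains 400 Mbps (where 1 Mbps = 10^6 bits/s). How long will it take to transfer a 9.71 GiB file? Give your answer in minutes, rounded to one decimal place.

3.5 minutes

9.71 GiB = 10,426,033,111.04 bytes = 83,408,264,888.32 bits
400 Mbps = 400,000,000 bits/s
time = 83,408,264,888.32 / 400,000,000 = 208.52 s
208.52 s / 60 = 3.5 minutes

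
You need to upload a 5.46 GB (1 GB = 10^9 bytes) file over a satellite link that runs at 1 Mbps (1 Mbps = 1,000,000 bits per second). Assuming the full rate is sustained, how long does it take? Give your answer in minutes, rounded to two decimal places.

5.46 GB = 5,460,000,000 bytes = 43,680,000,000 bits
1 Mbps = 1,000,000 bits/s
time = 43,680,000,000 / 1,000,000 = 43,680.000 s
43,680.000 s / 60 = 728.00 minutes

728.00 minutes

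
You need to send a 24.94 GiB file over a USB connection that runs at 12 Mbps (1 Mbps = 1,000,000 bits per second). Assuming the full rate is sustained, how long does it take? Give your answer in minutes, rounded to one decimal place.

297.5 minutes

24.94 GiB = 26,779,121,090.56 bytes = 214,232,968,724.48 bits
12 Mbps = 12,000,000 bits/s
time = 214,232,968,724.48 / 12,000,000 = 17,852.75 s
17,852.75 s / 60 = 297.5 minutes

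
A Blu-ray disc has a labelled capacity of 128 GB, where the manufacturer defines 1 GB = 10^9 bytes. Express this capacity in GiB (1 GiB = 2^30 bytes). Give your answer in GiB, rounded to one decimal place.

119.2 GiB

128 GB = 128 × 10^9 bytes = 128,000,000,000 bytes
1 GiB = 2^30 bytes = 1,073,741,824 bytes
128,000,000,000 / 1,073,741,824 = 119.2 GiB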